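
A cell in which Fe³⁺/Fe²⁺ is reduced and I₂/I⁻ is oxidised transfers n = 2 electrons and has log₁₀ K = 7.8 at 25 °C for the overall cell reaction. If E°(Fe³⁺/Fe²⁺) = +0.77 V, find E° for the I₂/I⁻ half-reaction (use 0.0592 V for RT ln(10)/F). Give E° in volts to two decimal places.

E°cell = (0.0592/n)·log K = (0.0592/2)(7.8) = +0.231 V.
Since Fe³⁺/Fe²⁺ is the cathode and I₂/I⁻ the anode, E°cell = E°(Fe³⁺/Fe²⁺) − E°(I₂/I⁻).
So E°(I₂/I⁻) = E°(Fe³⁺/Fe²⁺) − E°cell = (+0.77) − (+0.231) = +0.54 V.

+0.54 V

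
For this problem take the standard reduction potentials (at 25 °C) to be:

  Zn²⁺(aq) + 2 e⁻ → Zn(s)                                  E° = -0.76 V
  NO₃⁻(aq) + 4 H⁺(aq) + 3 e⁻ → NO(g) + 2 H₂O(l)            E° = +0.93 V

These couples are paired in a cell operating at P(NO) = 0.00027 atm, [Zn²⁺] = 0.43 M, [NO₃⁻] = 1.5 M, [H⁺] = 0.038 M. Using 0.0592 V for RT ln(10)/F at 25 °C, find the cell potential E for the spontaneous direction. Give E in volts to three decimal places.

NO₃⁻/NO is the cathode (higher E°), Zn²⁺/Zn the anode: E°cell = +0.93 − (-0.76) = +1.69 V, n = 6.
Overall: 2 NO₃⁻(aq) + 8 H⁺(aq) + 3 Zn(s) → 2 NO(g) + 4 H₂O(l) + 3 Zn²⁺(aq)
Q = P(NO)^2·[Zn²⁺]^3 / ([NO₃⁻]^2·[H⁺]^8); log Q = 2.773.
E = E° − (0.0592/n) log Q = +1.69 − (0.0592/6)(2.773) = +1.663 V.

+1.663 V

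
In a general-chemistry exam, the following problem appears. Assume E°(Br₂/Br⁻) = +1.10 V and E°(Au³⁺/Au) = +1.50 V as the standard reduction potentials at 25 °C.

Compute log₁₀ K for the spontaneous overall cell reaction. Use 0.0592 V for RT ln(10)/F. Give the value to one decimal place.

Cathode: Au³⁺/Au; anode: Br₂/Br⁻. E°cell = +0.40 V, n = 6.
log K = nE°cell / 0.0592 = (6)(+0.40) / 0.0592 = 40.5.

40.5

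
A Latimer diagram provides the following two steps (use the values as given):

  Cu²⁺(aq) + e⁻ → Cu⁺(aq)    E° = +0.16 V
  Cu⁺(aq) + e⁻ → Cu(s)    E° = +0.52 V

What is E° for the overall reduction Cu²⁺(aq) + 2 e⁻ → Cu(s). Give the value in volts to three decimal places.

+0.340 V

Standard free energies of sequential steps add: ΔG°₃ = ΔG°₁ + ΔG°₂, so n₃E°₃ = n₁E°₁ + n₂E°₂.
E°₃ = (1×+0.16 + 1×+0.52) / 2 = (+0.680) / 2 = +0.340 V.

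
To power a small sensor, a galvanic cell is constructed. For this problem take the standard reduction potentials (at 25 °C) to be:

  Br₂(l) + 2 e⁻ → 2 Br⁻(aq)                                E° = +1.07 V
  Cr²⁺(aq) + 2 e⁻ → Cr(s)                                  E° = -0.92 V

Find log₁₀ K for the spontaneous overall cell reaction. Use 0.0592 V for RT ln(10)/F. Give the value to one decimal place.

Cathode: Br₂/Br⁻; anode: Cr²⁺/Cr. E°cell = +1.99 V, n = 2.
log K = nE°cell / 0.0592 = (2)(+1.99) / 0.0592 = 67.2.

67.2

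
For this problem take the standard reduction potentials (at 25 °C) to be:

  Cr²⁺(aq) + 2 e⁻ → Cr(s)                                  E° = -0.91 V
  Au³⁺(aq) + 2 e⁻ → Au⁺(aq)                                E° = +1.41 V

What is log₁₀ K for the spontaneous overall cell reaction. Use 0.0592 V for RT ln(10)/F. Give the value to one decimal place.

78.4

Cathode: Au³⁺/Au⁺; anode: Cr²⁺/Cr. E°cell = +2.32 V, n = 2.
log K = nE°cell / 0.0592 = (2)(+2.32) / 0.0592 = 78.4.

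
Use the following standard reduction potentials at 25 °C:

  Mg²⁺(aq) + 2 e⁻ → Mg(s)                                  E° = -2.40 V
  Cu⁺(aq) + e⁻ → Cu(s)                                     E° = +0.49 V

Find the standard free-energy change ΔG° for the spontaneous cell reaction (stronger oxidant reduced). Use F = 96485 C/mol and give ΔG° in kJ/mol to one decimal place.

-557.7 kJ/mol

Cu⁺/Cu (E° = +0.49 V) is the cathode; Mg²⁺/Mg (E° = -2.40 V) is the anode, so E°cell = +2.89 V.
Balancing electrons gives n = 2 (lcm of 1 and 2).
ΔG° = −nFE° = −(2)(96485)(+2.89) = -557,683 J = -557.7 kJ/mol.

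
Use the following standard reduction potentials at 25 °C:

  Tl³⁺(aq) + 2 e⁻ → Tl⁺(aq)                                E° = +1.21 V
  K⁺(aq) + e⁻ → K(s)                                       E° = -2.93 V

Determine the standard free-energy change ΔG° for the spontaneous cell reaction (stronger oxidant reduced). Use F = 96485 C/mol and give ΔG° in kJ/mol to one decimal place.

Tl³⁺/Tl⁺ (E° = +1.21 V) is the cathode; K⁺/K (E° = -2.93 V) is the anode, so E°cell = +4.14 V.
Balancing electrons gives n = 2 (lcm of 2 and 1).
ΔG° = −nFE° = −(2)(96485)(+4.14) = -798,896 J = -798.9 kJ/mol.

-798.9 kJ/mol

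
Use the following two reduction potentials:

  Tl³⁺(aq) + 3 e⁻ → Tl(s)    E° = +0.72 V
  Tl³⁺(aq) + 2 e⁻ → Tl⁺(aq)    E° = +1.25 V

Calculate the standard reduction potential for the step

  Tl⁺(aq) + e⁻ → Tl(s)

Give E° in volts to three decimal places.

-0.340 V

Sequential free energies add, so n₃E°₃ = n₁E°₁ + n₂E°₂.
With n₃ = 3, and the known step contributing 2×(+1.25) V, the unknown satisfies 1·E° = 3×(+0.72) − 2×(+1.25) = -0.340.
E° = -0.340 / 1 = -0.340 V.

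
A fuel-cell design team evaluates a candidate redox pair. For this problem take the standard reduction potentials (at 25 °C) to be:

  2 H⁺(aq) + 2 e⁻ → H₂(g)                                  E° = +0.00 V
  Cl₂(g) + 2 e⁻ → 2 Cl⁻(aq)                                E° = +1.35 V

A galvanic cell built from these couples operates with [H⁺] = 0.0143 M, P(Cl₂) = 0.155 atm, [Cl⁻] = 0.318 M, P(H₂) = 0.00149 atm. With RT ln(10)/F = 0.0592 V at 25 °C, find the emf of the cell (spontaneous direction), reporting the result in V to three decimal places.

Cl₂/Cl⁻ is the cathode (higher E°), H⁺/H₂ the anode: E°cell = +1.35 − (+0.00) = +1.35 V, n = 2.
Overall: Cl₂(g) + H₂(g) → 2 Cl⁻(aq) + 2 H⁺(aq)
Q = [Cl⁻]^2·[H⁺]^2 / (P(Cl₂)·P(H₂)); log Q = -1.048.
E = E° − (0.0592/n) log Q = +1.35 − (0.0592/2)(-1.048) = +1.381 V.

+1.381 V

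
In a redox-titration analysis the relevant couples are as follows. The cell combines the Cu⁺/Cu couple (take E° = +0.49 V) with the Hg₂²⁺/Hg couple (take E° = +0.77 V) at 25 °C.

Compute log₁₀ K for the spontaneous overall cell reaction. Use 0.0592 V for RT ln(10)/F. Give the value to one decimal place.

9.5

Cathode: Hg₂²⁺/Hg; anode: Cu⁺/Cu. E°cell = +0.28 V, n = 2.
log K = nE°cell / 0.0592 = (2)(+0.28) / 0.0592 = 9.5.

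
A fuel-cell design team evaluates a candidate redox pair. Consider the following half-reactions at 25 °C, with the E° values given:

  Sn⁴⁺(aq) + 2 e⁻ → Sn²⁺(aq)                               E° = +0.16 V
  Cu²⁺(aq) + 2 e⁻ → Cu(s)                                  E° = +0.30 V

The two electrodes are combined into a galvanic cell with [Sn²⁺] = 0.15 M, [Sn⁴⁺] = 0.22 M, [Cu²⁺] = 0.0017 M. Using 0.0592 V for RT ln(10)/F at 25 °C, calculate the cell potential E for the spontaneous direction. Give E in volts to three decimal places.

+0.053 V

Cu²⁺/Cu is the cathode (higher E°), Sn⁴⁺/Sn²⁺ the anode: E°cell = +0.30 − (+0.16) = +0.14 V, n = 2.
Overall: Cu²⁺(aq) + Sn²⁺(aq) → Cu(s) + Sn⁴⁺(aq)
Q = [Sn⁴⁺] / ([Cu²⁺]·[Sn²⁺]); log Q = 2.936.
E = E° − (0.0592/n) log Q = +0.14 − (0.0592/2)(2.936) = +0.053 V.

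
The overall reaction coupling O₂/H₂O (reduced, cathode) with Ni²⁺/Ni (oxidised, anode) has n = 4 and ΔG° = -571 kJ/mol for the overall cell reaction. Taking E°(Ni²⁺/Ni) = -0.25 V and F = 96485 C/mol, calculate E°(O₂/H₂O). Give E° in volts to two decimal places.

+1.23 V

E°cell = −ΔG°/(nF) = −(-571×10³)/((4)(96485)) = +1.480 V.
Since O₂/H₂O is the cathode and Ni²⁺/Ni the anode, E°cell = E°(O₂/H₂O) − E°(Ni²⁺/Ni).
So E°(O₂/H₂O) = E°cell + E°(Ni²⁺/Ni) = +1.480 + (-0.25) = +1.23 V.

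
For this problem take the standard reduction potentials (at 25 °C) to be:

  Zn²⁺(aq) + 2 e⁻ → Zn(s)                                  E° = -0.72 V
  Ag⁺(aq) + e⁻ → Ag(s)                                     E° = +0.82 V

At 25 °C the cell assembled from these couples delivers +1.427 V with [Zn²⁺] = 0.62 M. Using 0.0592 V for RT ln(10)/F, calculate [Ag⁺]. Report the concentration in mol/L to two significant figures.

Ag⁺/Ag is the cathode, Zn²⁺/Zn the anode: E°cell = +1.54 V, n = 2.
Overall reaction: 2 Ag⁺(aq) + Zn(s) → 2 Ag(s) + Zn²⁺(aq); Q = [Zn²⁺]^1/[Ag⁺]^2.
From E = E° − (0.0592/n) log Q: log Q = (E° − E)·n/0.0592 = (+1.54 − (+1.427))·2/0.0592 = 3.8176.
So 2·log[Ag⁺] = 1·log(0.62) − log Q = -0.2076 − (3.8176) = -4.0252; log[Ag⁺] = -4.0252 / 2 = -2.0126; [Ag⁺] = 10^(-2.0126) ≈ 0.0097 M.

0.0097 M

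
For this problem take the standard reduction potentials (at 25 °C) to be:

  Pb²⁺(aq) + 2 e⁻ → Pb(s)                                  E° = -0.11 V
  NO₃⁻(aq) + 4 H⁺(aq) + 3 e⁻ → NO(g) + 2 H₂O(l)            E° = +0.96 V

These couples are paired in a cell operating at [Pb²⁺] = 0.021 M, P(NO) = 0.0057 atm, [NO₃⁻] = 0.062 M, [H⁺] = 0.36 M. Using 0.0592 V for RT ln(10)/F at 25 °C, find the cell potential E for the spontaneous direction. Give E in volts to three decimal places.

+1.105 V

NO₃⁻/NO is the cathode (higher E°), Pb²⁺/Pb the anode: E°cell = +0.96 − (-0.11) = +1.07 V, n = 6.
Overall: 2 NO₃⁻(aq) + 8 H⁺(aq) + 3 Pb(s) → 2 NO(g) + 4 H₂O(l) + 3 Pb²⁺(aq)
Q = P(NO)^2·[Pb²⁺]^3 / ([NO₃⁻]^2·[H⁺]^8); log Q = -3.557.
E = E° − (0.0592/n) log Q = +1.07 − (0.0592/6)(-3.557) = +1.105 V.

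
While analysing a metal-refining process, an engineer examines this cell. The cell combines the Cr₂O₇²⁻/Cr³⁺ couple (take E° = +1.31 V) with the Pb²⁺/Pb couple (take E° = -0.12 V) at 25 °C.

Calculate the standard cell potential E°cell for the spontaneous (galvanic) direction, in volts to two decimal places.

The Cr₂O₇²⁻/Cr³⁺ couple has the higher reduction potential, so it is the cathode; Pb²⁺/Pb is oxidised at the anode.
E°cell = E°(cathode) − E°(anode) = (+1.31) − (-0.12) = +1.43 V.

+1.43 V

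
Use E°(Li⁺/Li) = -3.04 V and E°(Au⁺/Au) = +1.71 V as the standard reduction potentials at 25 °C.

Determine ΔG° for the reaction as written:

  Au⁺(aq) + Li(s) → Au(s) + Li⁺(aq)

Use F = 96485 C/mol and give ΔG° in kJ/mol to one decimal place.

As written, Au⁺/Au is reduced (cathode) and Li⁺/Li is oxidised (anode), so E°cell = (+1.71) − (-3.04) = +4.75 V.
Balancing electrons gives n = 1.
ΔG° = −nFE° = −(1)(96485)(+4.75) = -458,304 J = -458.3 kJ/mol.

-458.3 kJ/mol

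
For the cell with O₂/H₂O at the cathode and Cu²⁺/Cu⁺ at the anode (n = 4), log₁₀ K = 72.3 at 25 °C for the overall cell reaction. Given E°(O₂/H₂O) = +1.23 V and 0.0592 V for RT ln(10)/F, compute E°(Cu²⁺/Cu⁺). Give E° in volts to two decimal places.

E°cell = (0.0592/n)·log K = (0.0592/4)(72.3) = +1.070 V.
Since O₂/H₂O is the cathode and Cu²⁺/Cu⁺ the anode, E°cell = E°(O₂/H₂O) − E°(Cu²⁺/Cu⁺).
So E°(Cu²⁺/Cu⁺) = E°(O₂/H₂O) − E°cell = (+1.23) − (+1.070) = +0.16 V.

+0.16 V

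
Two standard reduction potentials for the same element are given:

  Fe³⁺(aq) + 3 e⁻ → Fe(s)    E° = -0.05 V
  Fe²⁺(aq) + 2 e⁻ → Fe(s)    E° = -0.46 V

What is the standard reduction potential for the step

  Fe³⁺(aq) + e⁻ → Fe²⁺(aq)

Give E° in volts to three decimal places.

Sequential free energies add, so n₃E°₃ = n₁E°₁ + n₂E°₂.
With n₃ = 3, and the known step contributing 2×(-0.46) V, the unknown satisfies 1·E° = 3×(-0.05) − 2×(-0.46) = +0.770.
E° = +0.770 / 1 = +0.770 V.

+0.770 V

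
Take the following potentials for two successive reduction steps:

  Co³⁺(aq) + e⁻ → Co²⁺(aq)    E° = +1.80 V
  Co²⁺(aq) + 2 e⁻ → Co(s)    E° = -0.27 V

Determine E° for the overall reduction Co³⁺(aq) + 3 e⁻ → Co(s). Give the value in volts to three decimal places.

Adding the free-energy changes (−nFE°) of the two steps gives −n₃FE°₃ = −n₁FE°₁ − n₂FE°₂.
E°₃ = (1×+1.80 + 2×-0.27) / 3 = (+1.260) / 3 = +0.420 V.

+0.420 V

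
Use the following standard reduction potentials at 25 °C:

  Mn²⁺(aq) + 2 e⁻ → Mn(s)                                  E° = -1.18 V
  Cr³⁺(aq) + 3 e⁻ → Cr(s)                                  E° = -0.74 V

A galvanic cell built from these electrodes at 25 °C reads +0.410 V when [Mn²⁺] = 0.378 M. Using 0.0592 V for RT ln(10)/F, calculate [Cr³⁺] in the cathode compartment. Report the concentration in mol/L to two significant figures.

Cr³⁺/Cr is the cathode, Mn²⁺/Mn the anode: E°cell = +0.44 V, n = 6.
Overall reaction: 2 Cr³⁺(aq) + 3 Mn(s) → 2 Cr(s) + 3 Mn²⁺(aq); Q = [Mn²⁺]^3/[Cr³⁺]^2.
From E = E° − (0.0592/n) log Q: log Q = (E° − E)·n/0.0592 = (+0.44 − (+0.410))·6/0.0592 = 3.0405.
So 2·log[Cr³⁺] = 3·log(0.378) − log Q = -1.2675 − (3.0405) = -4.3080; log[Cr³⁺] = -4.3080 / 2 = -2.1540; [Cr³⁺] = 10^(-2.1540) ≈ 0.0070 M.

0.0070 M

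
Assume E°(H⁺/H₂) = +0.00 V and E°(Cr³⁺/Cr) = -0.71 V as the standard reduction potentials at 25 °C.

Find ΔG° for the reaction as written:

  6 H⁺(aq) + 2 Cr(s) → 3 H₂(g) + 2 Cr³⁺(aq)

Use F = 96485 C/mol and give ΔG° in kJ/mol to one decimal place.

As written, H⁺/H₂ is reduced (cathode) and Cr³⁺/Cr is oxidised (anode), so E°cell = (+0.00) − (-0.71) = +0.71 V.
Balancing electrons gives n = 6.
ΔG° = −nFE° = −(6)(96485)(+0.71) = -411,026 J = -411.0 kJ/mol.

-411.0 kJ/mol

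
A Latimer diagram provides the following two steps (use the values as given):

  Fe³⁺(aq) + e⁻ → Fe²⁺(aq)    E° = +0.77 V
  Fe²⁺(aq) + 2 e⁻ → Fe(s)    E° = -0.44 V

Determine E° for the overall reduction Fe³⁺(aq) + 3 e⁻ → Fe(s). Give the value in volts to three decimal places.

Standard free energies of sequential steps add: ΔG°₃ = ΔG°₁ + ΔG°₂, so n₃E°₃ = n₁E°₁ + n₂E°₂.
E°₃ = (1×+0.77 + 2×-0.44) / 3 = (-0.110) / 3 = -0.037 V.

-0.037 V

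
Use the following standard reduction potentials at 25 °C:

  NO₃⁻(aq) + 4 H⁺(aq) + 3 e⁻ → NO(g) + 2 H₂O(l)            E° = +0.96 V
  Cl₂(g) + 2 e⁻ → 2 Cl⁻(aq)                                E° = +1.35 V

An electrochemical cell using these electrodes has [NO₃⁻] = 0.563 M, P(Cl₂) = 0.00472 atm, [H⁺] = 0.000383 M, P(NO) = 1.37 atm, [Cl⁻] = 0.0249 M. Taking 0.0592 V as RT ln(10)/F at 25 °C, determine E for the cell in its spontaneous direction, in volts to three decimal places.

Cl₂/Cl⁻ is the cathode (higher E°), NO₃⁻/NO the anode: E°cell = +1.35 − (+0.96) = +0.39 V, n = 6.
Overall: 3 Cl₂(g) + 2 NO(g) + 4 H₂O(l) → 6 Cl⁻(aq) + 2 NO₃⁻(aq) + 8 H⁺(aq)
Q = [Cl⁻]^6·[NO₃⁻]^2·[H⁺]^8 / (P(Cl₂)^3·P(NO)^2); log Q = -30.751.
E = E° − (0.0592/n) log Q = +0.39 − (0.0592/6)(-30.751) = +0.693 V.

+0.693 V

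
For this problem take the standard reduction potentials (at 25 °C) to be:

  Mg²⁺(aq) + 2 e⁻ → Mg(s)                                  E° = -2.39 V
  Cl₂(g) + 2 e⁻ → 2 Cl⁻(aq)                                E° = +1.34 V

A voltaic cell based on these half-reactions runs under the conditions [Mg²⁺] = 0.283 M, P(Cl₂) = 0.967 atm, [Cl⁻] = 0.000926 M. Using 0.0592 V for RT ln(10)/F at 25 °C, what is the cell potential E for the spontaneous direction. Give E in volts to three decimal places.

+3.925 V

Cl₂/Cl⁻ is the cathode (higher E°), Mg²⁺/Mg the anode: E°cell = +1.34 − (-2.39) = +3.73 V, n = 2.
Overall: Cl₂(g) + Mg(s) → 2 Cl⁻(aq) + Mg²⁺(aq)
Q = [Cl⁻]^2·[Mg²⁺] / (P(Cl₂)); log Q = -6.600.
E = E° − (0.0592/n) log Q = +3.73 − (0.0592/2)(-6.600) = +3.925 V.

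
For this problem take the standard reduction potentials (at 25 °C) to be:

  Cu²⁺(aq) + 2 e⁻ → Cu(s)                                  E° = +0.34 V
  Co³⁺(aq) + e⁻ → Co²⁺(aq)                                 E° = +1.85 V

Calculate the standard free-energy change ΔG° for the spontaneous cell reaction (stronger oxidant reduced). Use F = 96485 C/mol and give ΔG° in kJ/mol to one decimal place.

Co³⁺/Co²⁺ (E° = +1.85 V) is the cathode; Cu²⁺/Cu (E° = +0.34 V) is the anode, so E°cell = +1.51 V.
Balancing electrons gives n = 2 (lcm of 1 and 2).
ΔG° = −nFE° = −(2)(96485)(+1.51) = -291,385 J = -291.4 kJ/mol.

-291.4 kJ/mol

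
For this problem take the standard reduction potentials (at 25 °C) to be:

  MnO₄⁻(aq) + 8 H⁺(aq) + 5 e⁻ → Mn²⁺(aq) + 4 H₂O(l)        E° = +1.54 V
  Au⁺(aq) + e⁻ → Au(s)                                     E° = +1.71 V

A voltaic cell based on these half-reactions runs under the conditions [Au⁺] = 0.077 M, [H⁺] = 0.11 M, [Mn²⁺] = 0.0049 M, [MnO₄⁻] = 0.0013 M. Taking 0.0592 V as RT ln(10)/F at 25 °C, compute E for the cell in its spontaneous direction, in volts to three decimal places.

Au⁺/Au is the cathode (higher E°), MnO₄⁻/Mn²⁺ the anode: E°cell = +1.71 − (+1.54) = +0.17 V, n = 5.
Overall: 5 Au⁺(aq) + Mn²⁺(aq) + 4 H₂O(l) → 5 Au(s) + MnO₄⁻(aq) + 8 H⁺(aq)
Q = [MnO₄⁻]·[H⁺]^8 / ([Au⁺]^5·[Mn²⁺]); log Q = -2.678.
E = E° − (0.0592/n) log Q = +0.17 − (0.0592/5)(-2.678) = +0.202 V.

+0.202 V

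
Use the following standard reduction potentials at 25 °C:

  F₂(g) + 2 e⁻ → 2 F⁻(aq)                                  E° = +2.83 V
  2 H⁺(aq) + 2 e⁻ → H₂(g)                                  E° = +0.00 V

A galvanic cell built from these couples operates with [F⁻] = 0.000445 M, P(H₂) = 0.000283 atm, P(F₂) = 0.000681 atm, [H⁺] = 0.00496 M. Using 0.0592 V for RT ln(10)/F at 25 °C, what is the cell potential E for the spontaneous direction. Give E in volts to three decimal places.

F₂/F⁻ is the cathode (higher E°), H⁺/H₂ the anode: E°cell = +2.83 − (+0.00) = +2.83 V, n = 2.
Overall: F₂(g) + H₂(g) → 2 F⁻(aq) + 2 H⁺(aq)
Q = [F⁻]^2·[H⁺]^2 / (P(F₂)·P(H₂)); log Q = -4.597.
E = E° − (0.0592/n) log Q = +2.83 − (0.0592/2)(-4.597) = +2.966 V.

+2.966 V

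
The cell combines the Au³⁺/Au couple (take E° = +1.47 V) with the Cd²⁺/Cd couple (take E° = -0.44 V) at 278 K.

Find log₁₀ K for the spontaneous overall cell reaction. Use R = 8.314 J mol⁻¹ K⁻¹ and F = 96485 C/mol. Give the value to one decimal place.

207.8

Cathode: Au³⁺/Au; anode: Cd²⁺/Cd. E°cell = (+1.47) − (-0.44) = +1.91 V, with n = 6.
ΔG° = −nFE° = −RT ln K, so ln K = nFE°/(RT) = (6)(96485)(+1.91) / ((8.314)(278)) = 478.398.
log₁₀ K = 478.398 / ln 10 = 207.8.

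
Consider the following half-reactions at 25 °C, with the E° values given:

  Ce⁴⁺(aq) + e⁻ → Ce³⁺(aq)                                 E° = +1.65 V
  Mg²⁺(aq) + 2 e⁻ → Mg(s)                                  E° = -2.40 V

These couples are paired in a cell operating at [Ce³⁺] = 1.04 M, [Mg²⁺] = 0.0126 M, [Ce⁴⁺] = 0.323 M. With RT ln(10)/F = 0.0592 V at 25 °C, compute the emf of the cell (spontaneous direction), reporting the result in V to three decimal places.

+4.076 V

Ce⁴⁺/Ce³⁺ is the cathode (higher E°), Mg²⁺/Mg the anode: E°cell = +1.65 − (-2.40) = +4.05 V, n = 2.
Overall: 2 Ce⁴⁺(aq) + Mg(s) → 2 Ce³⁺(aq) + Mg²⁺(aq)
Q = [Ce³⁺]^2·[Mg²⁺] / ([Ce⁴⁺]^2); log Q = -0.884.
E = E° − (0.0592/n) log Q = +4.05 − (0.0592/2)(-0.884) = +4.076 V.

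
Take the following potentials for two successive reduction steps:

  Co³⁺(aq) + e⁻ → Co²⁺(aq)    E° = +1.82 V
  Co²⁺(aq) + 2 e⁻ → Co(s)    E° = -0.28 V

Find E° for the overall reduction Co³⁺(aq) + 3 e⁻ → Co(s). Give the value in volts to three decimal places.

+0.420 V

Standard free energies of sequential steps add: ΔG°₃ = ΔG°₁ + ΔG°₂, so n₃E°₃ = n₁E°₁ + n₂E°₂.
E°₃ = (1×+1.82 + 2×-0.28) / 3 = (+1.260) / 3 = +0.420 V.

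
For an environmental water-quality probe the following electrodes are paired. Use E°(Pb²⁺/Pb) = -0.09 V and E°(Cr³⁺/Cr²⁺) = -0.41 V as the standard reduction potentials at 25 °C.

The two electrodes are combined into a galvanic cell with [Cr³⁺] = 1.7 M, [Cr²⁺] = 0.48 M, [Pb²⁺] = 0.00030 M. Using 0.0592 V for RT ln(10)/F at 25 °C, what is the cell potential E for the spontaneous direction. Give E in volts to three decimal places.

+0.183 V

Pb²⁺/Pb is the cathode (higher E°), Cr³⁺/Cr²⁺ the anode: E°cell = -0.09 − (-0.41) = +0.32 V, n = 2.
Overall: Pb²⁺(aq) + 2 Cr²⁺(aq) → Pb(s) + 2 Cr³⁺(aq)
Q = [Cr³⁺]^2 / ([Pb²⁺]·[Cr²⁺]^2); log Q = 4.621.
E = E° − (0.0592/n) log Q = +0.32 − (0.0592/2)(4.621) = +0.183 V.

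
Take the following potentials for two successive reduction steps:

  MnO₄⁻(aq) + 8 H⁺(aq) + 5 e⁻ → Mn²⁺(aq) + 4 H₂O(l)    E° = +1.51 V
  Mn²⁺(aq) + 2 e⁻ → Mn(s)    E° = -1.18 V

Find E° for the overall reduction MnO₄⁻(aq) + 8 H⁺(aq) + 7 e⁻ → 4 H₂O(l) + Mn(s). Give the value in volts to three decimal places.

Standard free energies of sequential steps add: ΔG°₃ = ΔG°₁ + ΔG°₂, so n₃E°₃ = n₁E°₁ + n₂E°₂.
E°₃ = (5×+1.51 + 2×-1.18) / 7 = (+5.190) / 7 = +0.741 V.
E° values themselves are not directly additive — weighting by electron count is essential.

+0.741 V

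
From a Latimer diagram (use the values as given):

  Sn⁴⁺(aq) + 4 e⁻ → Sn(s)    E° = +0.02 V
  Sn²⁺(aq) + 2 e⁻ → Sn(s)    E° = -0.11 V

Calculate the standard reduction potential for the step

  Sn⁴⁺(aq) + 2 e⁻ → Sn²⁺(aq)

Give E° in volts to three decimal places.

+0.150 V

Sequential free energies add, so n₃E°₃ = n₁E°₁ + n₂E°₂.
With n₃ = 4, and the known step contributing 2×(-0.11) V, the unknown satisfies 2·E° = 4×(+0.02) − 2×(-0.11) = +0.300.
E° = +0.300 / 2 = +0.150 V.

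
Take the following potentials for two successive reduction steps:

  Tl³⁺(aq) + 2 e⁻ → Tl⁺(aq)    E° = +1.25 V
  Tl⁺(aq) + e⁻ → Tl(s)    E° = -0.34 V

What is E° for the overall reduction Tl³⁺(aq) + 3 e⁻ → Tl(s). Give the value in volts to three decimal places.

Since ΔG° = −nFE° is additive over sequential reductions, n₃E°₃ = n₁E°₁ + n₂E°₂.
E°₃ = (2×+1.25 + 1×-0.34) / 3 = (+2.160) / 3 = +0.720 V.

+0.720 V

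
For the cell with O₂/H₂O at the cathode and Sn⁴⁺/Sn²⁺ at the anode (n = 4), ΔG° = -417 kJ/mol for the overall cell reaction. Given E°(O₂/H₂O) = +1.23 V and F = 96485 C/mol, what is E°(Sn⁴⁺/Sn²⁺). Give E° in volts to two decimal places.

+0.15 V

E°cell = −ΔG°/(nF) = −(-417×10³)/((4)(96485)) = +1.080 V.
Since O₂/H₂O is the cathode and Sn⁴⁺/Sn²⁺ the anode, E°cell = E°(O₂/H₂O) − E°(Sn⁴⁺/Sn²⁺).
So E°(Sn⁴⁺/Sn²⁺) = E°(O₂/H₂O) − E°cell = (+1.23) − (+1.080) = +0.15 V.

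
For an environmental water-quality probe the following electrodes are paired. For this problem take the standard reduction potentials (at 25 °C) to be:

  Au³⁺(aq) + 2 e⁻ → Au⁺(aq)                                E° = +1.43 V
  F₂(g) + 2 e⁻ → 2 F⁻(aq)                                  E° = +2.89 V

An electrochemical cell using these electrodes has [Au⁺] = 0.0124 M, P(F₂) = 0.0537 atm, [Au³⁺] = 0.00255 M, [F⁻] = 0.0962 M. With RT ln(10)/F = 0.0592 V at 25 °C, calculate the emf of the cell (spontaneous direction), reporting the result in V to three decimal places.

+1.503 V

F₂/F⁻ is the cathode (higher E°), Au³⁺/Au⁺ the anode: E°cell = +2.89 − (+1.43) = +1.46 V, n = 2.
Overall: F₂(g) + Au⁺(aq) → 2 F⁻(aq) + Au³⁺(aq)
Q = [F⁻]^2·[Au³⁺] / (P(F₂)·[Au⁺]); log Q = -1.451.
E = E° − (0.0592/n) log Q = +1.46 − (0.0592/2)(-1.451) = +1.503 V.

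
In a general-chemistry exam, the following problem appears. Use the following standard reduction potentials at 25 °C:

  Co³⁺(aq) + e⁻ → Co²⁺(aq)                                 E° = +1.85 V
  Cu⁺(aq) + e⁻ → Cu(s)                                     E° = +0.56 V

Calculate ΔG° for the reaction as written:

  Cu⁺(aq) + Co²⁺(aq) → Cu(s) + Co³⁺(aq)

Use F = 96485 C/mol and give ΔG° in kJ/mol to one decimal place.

As written, Cu⁺/Cu is reduced (cathode) and Co³⁺/Co²⁺ is oxidised (anode), so E°cell = (+0.56) − (+1.85) = -1.29 V.
Balancing electrons gives n = 1.
ΔG° = −nFE° = −(1)(96485)(-1.29) = 124,466 J = +124.5 kJ/mol.

+124.5 kJ/mol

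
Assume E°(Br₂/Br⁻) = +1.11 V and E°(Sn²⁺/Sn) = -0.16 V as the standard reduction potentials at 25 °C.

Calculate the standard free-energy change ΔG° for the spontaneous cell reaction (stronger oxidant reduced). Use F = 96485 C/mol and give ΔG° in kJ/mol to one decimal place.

-245.1 kJ/mol

Br₂/Br⁻ (E° = +1.11 V) is the cathode; Sn²⁺/Sn (E° = -0.16 V) is the anode, so E°cell = +1.27 V.
Balancing electrons gives n = 2 (lcm of 2 and 2).
ΔG° = −nFE° = −(2)(96485)(+1.27) = -245,072 J = -245.1 kJ/mol.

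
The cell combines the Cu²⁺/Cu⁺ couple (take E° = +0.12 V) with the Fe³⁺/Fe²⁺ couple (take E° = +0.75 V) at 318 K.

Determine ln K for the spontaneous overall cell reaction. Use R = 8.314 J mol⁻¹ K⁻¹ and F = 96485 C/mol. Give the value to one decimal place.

Cathode: Fe³⁺/Fe²⁺; anode: Cu²⁺/Cu⁺. E°cell = (+0.75) − (+0.12) = +0.63 V, with n = 1.
ΔG° = −nFE° = −RT ln K, so ln K = nFE°/(RT) = (1)(96485)(+0.63) / ((8.314)(318)) = 22.991.

23.0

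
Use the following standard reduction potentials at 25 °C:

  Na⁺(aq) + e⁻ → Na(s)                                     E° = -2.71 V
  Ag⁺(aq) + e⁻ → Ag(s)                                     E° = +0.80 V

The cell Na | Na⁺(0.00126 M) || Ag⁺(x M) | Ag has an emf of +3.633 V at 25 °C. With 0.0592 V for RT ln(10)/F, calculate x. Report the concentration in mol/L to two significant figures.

0.15 M

Ag⁺/Ag is the cathode, Na⁺/Na the anode: E°cell = +3.51 V, n = 1.
Overall reaction: Ag⁺(aq) + Na(s) → Ag(s) + Na⁺(aq); Q = [Na⁺]^1/[Ag⁺]^1.
From E = E° − (0.0592/n) log Q: log Q = (E° − E)·n/0.0592 = (+3.51 − (+3.633))·1/0.0592 = -2.0777.
So 1·log[Ag⁺] = 1·log(0.00126) − log Q = -2.8996 − (-2.0777) = -0.8219; [Ag⁺] = 10^(-0.8219) ≈ 0.15 M.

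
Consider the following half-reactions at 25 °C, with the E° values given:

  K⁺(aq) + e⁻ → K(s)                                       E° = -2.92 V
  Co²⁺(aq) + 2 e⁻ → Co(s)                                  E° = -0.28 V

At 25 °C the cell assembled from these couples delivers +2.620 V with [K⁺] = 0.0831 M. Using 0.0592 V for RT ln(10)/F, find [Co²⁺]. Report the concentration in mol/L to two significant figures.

0.0015 M

Co²⁺/Co is the cathode, K⁺/K the anode: E°cell = +2.64 V, n = 2.
Overall reaction: Co²⁺(aq) + 2 K(s) → Co(s) + 2 K⁺(aq); Q = [K⁺]^2/[Co²⁺]^1.
From E = E° − (0.0592/n) log Q: log Q = (E° − E)·n/0.0592 = (+2.64 − (+2.620))·2/0.0592 = 0.6757.
So 1·log[Co²⁺] = 2·log(0.0831) − log Q = -2.1608 − (0.6757) = -2.8365; [Co²⁺] = 10^(-2.8365) ≈ 0.0015 M.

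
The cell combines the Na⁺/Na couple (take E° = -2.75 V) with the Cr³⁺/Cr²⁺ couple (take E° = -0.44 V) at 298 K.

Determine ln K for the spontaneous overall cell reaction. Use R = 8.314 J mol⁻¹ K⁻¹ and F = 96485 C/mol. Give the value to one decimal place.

Cathode: Cr³⁺/Cr²⁺; anode: Na⁺/Na. E°cell = (-0.44) − (-2.75) = +2.31 V, with n = 1.
ΔG° = −nFE° = −RT ln K, so ln K = nFE°/(RT) = (1)(96485)(+2.31) / ((8.314)(298)) = 89.959.

90.0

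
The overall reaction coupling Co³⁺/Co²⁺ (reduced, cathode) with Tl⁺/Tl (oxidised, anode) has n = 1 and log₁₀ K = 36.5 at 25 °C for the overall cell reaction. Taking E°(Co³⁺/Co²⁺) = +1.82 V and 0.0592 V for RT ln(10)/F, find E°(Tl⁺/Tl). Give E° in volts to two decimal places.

-0.34 V

E°cell = (0.0592/n)·log K = (0.0592/1)(36.5) = +2.161 V.
Since Co³⁺/Co²⁺ is the cathode and Tl⁺/Tl the anode, E°cell = E°(Co³⁺/Co²⁺) − E°(Tl⁺/Tl).
So E°(Tl⁺/Tl) = E°(Co³⁺/Co²⁺) − E°cell = (+1.82) − (+2.161) = -0.34 V.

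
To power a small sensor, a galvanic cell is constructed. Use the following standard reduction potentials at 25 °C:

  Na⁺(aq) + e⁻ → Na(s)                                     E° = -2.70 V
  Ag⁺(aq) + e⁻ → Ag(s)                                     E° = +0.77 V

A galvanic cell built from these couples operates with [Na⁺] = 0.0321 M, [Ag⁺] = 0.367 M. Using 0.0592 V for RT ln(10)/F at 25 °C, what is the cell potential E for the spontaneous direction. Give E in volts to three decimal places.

Ag⁺/Ag is the cathode (higher E°), Na⁺/Na the anode: E°cell = +0.77 − (-2.70) = +3.47 V, n = 1.
Overall: Ag⁺(aq) + Na(s) → Ag(s) + Na⁺(aq)
Q = [Na⁺] / ([Ag⁺]); log Q = -1.058.
E = E° − (0.0592/n) log Q = +3.47 − (0.0592/1)(-1.058) = +3.533 V.

+3.533 V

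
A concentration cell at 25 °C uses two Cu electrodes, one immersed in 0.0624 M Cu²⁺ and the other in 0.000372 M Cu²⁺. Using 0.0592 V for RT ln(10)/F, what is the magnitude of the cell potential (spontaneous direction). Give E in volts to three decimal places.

For a concentration cell E°cell = 0. The 0.0624 M side is the cathode (reduction is favoured where [Cu²⁺] is higher).
With n = 2, E = −(0.0592/2) log([Cu²⁺]ₐₙ/[Cu²⁺]꜀ₐₜ) = −(0.0592/2) log(0.000372/0.0624) = −(0.0592/2)(-2.225) = +0.066 V.

+0.066 V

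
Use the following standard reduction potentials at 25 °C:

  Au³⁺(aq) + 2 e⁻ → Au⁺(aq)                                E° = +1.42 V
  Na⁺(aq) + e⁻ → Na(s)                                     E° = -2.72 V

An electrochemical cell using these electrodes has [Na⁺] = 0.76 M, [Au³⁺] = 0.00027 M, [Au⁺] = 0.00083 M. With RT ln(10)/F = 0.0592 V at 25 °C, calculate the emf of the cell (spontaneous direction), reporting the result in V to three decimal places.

+4.133 V

Au³⁺/Au⁺ is the cathode (higher E°), Na⁺/Na the anode: E°cell = +1.42 − (-2.72) = +4.14 V, n = 2.
Overall: Au³⁺(aq) + 2 Na(s) → Au⁺(aq) + 2 Na⁺(aq)
Q = [Au⁺]·[Na⁺]^2 / ([Au³⁺]); log Q = 0.249.
E = E° − (0.0592/n) log Q = +4.14 − (0.0592/2)(0.249) = +4.133 V.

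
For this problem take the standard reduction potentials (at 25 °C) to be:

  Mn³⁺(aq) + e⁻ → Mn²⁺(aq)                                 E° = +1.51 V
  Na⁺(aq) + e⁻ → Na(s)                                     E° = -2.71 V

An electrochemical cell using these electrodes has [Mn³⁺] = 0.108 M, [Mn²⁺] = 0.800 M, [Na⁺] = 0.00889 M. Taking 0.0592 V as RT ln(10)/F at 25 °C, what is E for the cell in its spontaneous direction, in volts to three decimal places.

Mn³⁺/Mn²⁺ is the cathode (higher E°), Na⁺/Na the anode: E°cell = +1.51 − (-2.71) = +4.22 V, n = 1.
Overall: Mn³⁺(aq) + Na(s) → Mn²⁺(aq) + Na⁺(aq)
Q = [Mn²⁺]·[Na⁺] / ([Mn³⁺]); log Q = -1.181.
E = E° − (0.0592/n) log Q = +4.22 − (0.0592/1)(-1.181) = +4.290 V.

+4.290 V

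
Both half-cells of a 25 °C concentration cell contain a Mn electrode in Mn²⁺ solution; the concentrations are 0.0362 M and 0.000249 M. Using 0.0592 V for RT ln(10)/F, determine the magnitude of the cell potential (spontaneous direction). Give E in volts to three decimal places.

For a concentration cell E°cell = 0. The 0.0362 M side is the cathode (reduction is favoured where [Mn²⁺] is higher).
With n = 2, E = −(0.0592/2) log([Mn²⁺]ₐₙ/[Mn²⁺]꜀ₐₜ) = −(0.0592/2) log(0.000249/0.0362) = −(0.0592/2)(-2.163) = +0.064 V.

+0.064 V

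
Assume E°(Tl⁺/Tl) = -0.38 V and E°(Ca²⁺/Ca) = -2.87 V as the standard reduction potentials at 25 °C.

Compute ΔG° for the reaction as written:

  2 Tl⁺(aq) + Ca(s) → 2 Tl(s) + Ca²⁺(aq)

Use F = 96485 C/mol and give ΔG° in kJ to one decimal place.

As written, Tl⁺/Tl is reduced (cathode) and Ca²⁺/Ca is oxidised (anode), so E°cell = (-0.38) − (-2.87) = +2.49 V.
Balancing electrons gives n = 2.
ΔG° = −nFE° = −(2)(96485)(+2.49) = -480,495 J = -480.5 kJ.

-480.5 kJ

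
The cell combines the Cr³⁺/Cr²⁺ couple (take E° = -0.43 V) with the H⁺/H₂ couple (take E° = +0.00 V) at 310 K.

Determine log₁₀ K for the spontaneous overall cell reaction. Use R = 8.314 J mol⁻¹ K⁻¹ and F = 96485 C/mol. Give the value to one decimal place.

Cathode: H⁺/H₂; anode: Cr³⁺/Cr²⁺. E°cell = (+0.00) − (-0.43) = +0.43 V, with n = 2.
ΔG° = −nFE° = −RT ln K, so ln K = nFE°/(RT) = (2)(96485)(+0.43) / ((8.314)(310)) = 32.195.
log₁₀ K = 32.195 / ln 10 = 14.0.

14.0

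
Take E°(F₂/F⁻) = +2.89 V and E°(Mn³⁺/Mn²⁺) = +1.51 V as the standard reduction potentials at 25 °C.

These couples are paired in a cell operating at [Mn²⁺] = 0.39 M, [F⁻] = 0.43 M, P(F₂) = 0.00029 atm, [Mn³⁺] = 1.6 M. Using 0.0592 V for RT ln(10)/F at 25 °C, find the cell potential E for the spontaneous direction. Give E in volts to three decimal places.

+1.261 V

F₂/F⁻ is the cathode (higher E°), Mn³⁺/Mn²⁺ the anode: E°cell = +2.89 − (+1.51) = +1.38 V, n = 2.
Overall: F₂(g) + 2 Mn²⁺(aq) → 2 F⁻(aq) + 2 Mn³⁺(aq)
Q = [F⁻]^2·[Mn³⁺]^2 / (P(F₂)·[Mn²⁺]^2); log Q = 4.031.
E = E° − (0.0592/n) log Q = +1.38 − (0.0592/2)(4.031) = +1.261 V.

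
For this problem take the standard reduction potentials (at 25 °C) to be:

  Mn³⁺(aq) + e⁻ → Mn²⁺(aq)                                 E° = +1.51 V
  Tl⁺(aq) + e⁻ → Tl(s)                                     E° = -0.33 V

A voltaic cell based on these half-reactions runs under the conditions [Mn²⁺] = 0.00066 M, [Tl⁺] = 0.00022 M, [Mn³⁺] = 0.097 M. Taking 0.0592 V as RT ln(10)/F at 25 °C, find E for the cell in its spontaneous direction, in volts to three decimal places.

+2.185 V

Mn³⁺/Mn²⁺ is the cathode (higher E°), Tl⁺/Tl the anode: E°cell = +1.51 − (-0.33) = +1.84 V, n = 1.
Overall: Mn³⁺(aq) + Tl(s) → Mn²⁺(aq) + Tl⁺(aq)
Q = [Mn²⁺]·[Tl⁺] / ([Mn³⁺]); log Q = -5.825.
E = E° − (0.0592/n) log Q = +1.84 − (0.0592/1)(-5.825) = +2.185 V.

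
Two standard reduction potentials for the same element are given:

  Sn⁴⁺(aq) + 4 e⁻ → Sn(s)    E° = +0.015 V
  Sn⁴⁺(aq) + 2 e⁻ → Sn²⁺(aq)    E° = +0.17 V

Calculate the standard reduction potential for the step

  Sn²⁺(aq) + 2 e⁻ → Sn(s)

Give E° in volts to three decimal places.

Sequential free energies add, so n₃E°₃ = n₁E°₁ + n₂E°₂.
With n₃ = 4, and the known step contributing 2×(+0.17) V, the unknown satisfies 2·E° = 4×(+0.015) − 2×(+0.17) = -0.280.
E° = -0.280 / 2 = -0.140 V.

-0.140 V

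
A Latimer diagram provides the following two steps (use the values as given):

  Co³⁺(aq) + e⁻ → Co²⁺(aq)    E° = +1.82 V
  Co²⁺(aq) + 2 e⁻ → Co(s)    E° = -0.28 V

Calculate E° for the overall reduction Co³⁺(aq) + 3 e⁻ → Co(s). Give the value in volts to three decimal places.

Since ΔG° = −nFE° is additive over sequential reductions, n₃E°₃ = n₁E°₁ + n₂E°₂.
E°₃ = (1×+1.82 + 2×-0.28) / 3 = (+1.260) / 3 = +0.420 V.

+0.420 V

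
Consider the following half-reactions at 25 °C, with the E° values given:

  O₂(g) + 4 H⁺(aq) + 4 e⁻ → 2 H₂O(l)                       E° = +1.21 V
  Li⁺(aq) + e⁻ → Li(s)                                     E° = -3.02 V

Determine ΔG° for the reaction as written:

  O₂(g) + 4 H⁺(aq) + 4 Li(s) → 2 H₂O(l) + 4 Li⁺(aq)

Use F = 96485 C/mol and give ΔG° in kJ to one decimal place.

-1632.5 kJ

As written, O₂/H₂O is reduced (cathode) and Li⁺/Li is oxidised (anode), so E°cell = (+1.21) − (-3.02) = +4.23 V.
Balancing electrons gives n = 4.
ΔG° = −nFE° = −(4)(96485)(+4.23) = -1,632,526 J = -1632.5 kJ.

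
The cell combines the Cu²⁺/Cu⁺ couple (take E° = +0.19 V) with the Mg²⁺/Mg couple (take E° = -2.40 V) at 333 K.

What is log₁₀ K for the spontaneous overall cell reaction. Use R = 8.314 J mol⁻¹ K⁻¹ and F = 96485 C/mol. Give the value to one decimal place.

Cathode: Cu²⁺/Cu⁺; anode: Mg²⁺/Mg. E°cell = (+0.19) − (-2.40) = +2.59 V, with n = 2.
ΔG° = −nFE° = −RT ln K, so ln K = nFE°/(RT) = (2)(96485)(+2.59) / ((8.314)(333)) = 180.524.
log₁₀ K = 180.524 / ln 10 = 78.4.

78.4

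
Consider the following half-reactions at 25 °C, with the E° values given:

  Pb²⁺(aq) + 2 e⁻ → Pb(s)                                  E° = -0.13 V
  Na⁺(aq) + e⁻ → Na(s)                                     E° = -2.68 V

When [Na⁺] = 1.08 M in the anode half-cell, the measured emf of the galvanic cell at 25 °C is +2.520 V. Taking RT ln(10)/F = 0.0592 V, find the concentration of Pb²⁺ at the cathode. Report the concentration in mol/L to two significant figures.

0.11 M

Pb²⁺/Pb is the cathode, Na⁺/Na the anode: E°cell = +2.55 V, n = 2.
Overall reaction: Pb²⁺(aq) + 2 Na(s) → Pb(s) + 2 Na⁺(aq); Q = [Na⁺]^2/[Pb²⁺]^1.
From E = E° − (0.0592/n) log Q: log Q = (E° − E)·n/0.0592 = (+2.55 − (+2.520))·2/0.0592 = 1.0135.
So 1·log[Pb²⁺] = 2·log(1.08) − log Q = 0.0668 − (1.0135) = -0.9467; [Pb²⁺] = 10^(-0.9467) ≈ 0.11 M.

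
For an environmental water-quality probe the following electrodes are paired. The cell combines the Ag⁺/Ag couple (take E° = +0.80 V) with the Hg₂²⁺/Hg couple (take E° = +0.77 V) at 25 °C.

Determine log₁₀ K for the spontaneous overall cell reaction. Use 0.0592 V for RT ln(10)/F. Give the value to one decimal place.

1.0

Cathode: Ag⁺/Ag; anode: Hg₂²⁺/Hg. E°cell = +0.03 V, n = 2.
log K = nE°cell / 0.0592 = (2)(+0.03) / 0.0592 = 1.0.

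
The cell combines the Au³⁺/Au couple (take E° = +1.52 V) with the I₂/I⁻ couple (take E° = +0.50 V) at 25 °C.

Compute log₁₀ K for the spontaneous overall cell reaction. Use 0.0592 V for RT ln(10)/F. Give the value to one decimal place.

103.4

Cathode: Au³⁺/Au; anode: I₂/I⁻. E°cell = +1.02 V, n = 6.
log K = nE°cell / 0.0592 = (6)(+1.02) / 0.0592 = 103.4.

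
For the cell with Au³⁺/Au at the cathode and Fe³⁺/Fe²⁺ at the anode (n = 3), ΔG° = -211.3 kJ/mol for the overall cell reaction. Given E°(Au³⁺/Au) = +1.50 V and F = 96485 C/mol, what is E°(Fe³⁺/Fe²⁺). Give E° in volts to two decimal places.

+0.77 V

E°cell = −ΔG°/(nF) = −(-211.3×10³)/((3)(96485)) = +0.730 V.
Since Au³⁺/Au is the cathode and Fe³⁺/Fe²⁺ the anode, E°cell = E°(Au³⁺/Au) − E°(Fe³⁺/Fe²⁺).
So E°(Fe³⁺/Fe²⁺) = E°(Au³⁺/Au) − E°cell = (+1.50) − (+0.730) = +0.77 V.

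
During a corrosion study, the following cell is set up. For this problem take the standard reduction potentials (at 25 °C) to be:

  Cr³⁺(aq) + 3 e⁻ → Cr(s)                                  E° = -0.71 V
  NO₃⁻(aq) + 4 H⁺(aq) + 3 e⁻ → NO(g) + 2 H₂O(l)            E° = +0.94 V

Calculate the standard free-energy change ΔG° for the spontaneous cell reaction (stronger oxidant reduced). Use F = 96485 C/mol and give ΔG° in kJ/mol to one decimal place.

-477.6 kJ/mol

NO₃⁻/NO (E° = +0.94 V) is the cathode; Cr³⁺/Cr (E° = -0.71 V) is the anode, so E°cell = +1.65 V.
Balancing electrons gives n = 3 (lcm of 3 and 3).
ΔG° = −nFE° = −(3)(96485)(+1.65) = -477,601 J = -477.6 kJ/mol.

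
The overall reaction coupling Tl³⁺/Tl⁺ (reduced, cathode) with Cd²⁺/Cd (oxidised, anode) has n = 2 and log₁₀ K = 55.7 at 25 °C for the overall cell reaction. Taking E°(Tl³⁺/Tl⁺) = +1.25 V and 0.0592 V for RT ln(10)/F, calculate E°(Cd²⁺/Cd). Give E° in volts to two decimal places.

-0.40 V

E°cell = (0.0592/n)·log K = (0.0592/2)(55.7) = +1.649 V.
Since Tl³⁺/Tl⁺ is the cathode and Cd²⁺/Cd the anode, E°cell = E°(Tl³⁺/Tl⁺) − E°(Cd²⁺/Cd).
So E°(Cd²⁺/Cd) = E°(Tl³⁺/Tl⁺) − E°cell = (+1.25) − (+1.649) = -0.40 V.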